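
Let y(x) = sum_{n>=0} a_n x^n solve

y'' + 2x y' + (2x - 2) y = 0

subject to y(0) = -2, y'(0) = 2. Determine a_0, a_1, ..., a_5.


Ansatz: y(x) = sum_{n>=0} a_n x^n, so y'(x) = sum_{n>=1} n a_n x^(n-1) and y''(x) = sum_{n>=2} n(n-1) a_n x^(n-2).
Substitute into P(x) y'' + Q(x) y' + R(x) y = 0 with P(x) = 1, Q(x) = 2x, R(x) = 2x - 2, and match powers of x.
Initial conditions: a_0 = -2, a_1 = 2.
Setting the coefficient of each power of x to zero and solving order by order (substituting the coefficients already found):
  x^0: 2 a_2 - 2 a_0 = 0  ->  2 a_2 = 2 a_0 = -4  ->  a_2 = -2
  x^1: 6 a_3 + 2 a_0 = 0  ->  6 a_3 = -2 a_0 = 4  ->  a_3 = 2/3
  x^2: 12 a_4 + 2 a_2 + 2 a_1 = 0  ->  12 a_4 = -2 a_2 - 2 a_1 = 0  ->  a_4 = 0
  x^3: 20 a_5 + 4 a_3 + 2 a_2 = 0  ->  20 a_5 = -4 a_3 - 2 a_2 = 4/3  ->  a_5 = 1/15
Truncated series: y(x) = -2 + 2 x - 2 x^2 + (2/3) x^3 + (1/15) x^5 + O(x^6).

a_0 = -2; a_1 = 2; a_2 = -2; a_3 = 2/3; a_4 = 0; a_5 = 1/15


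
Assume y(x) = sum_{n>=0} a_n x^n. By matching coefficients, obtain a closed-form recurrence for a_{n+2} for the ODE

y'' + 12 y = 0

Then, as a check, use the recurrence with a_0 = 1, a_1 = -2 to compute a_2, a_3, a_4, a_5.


Substitute y = sum_n a_n x^n into y'' + (const) y = 0.
y''(x) = sum_{n>=0} (n+2)(n+1) a_{n+2} x^n.
The ODE becomes sum_n [(n+2)(n+1) a_{n+2} + 12 a_n] x^n = 0.
Setting each coefficient to zero gives the recurrence:
  (n+2)(n+1) a_{n+2} + 12 a_n = 0,
  a_{n+2} = -12 / ((n+1)(n+2)) a_n.

Check with a_0 = 1, a_1 = -2 (apply the recurrence for n = 0, 1, 2, 3): a_0 = 1, a_1 = -2, a_2 = -6, a_3 = 4, a_4 = 6, a_5 = -12/5.

a_{n+2} = -12/((n+1)(n+2)) * a_n; check: a_0 = 1, a_1 = -2, a_2 = -6, a_3 = 4, a_4 = 6, a_5 = -12/5


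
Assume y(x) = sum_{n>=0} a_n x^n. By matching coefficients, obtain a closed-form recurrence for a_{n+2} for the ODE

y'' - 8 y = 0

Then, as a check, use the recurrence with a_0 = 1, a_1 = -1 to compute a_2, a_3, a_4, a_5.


Substitute y = sum_n a_n x^n into y'' + (const) y = 0.
y''(x) = sum_{n>=0} (n+2)(n+1) a_{n+2} x^n.
The ODE becomes sum_n [(n+2)(n+1) a_{n+2} - 8 a_n] x^n = 0.
Setting each coefficient to zero gives the recurrence:
  (n+2)(n+1) a_{n+2} - 8 a_n = 0,
  a_{n+2} = 8 / ((n+1)(n+2)) a_n.

Check with a_0 = 1, a_1 = -1 (apply the recurrence for n = 0, 1, 2, 3): a_0 = 1, a_1 = -1, a_2 = 4, a_3 = -4/3, a_4 = 8/3, a_5 = -8/15.

a_{n+2} = 8/((n+1)(n+2)) * a_n; check: a_0 = 1, a_1 = -1, a_2 = 4, a_3 = -4/3, a_4 = 8/3, a_5 = -8/15


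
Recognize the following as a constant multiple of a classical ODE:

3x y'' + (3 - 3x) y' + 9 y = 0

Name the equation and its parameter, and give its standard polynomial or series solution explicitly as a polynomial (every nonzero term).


All three coefficients share the factor 3; dividing through by 3 gives  x y'' + (1 - x) y' + 3 y = 0.
This matches the Laguerre equation x y'' + (1 - x) y' + n y = 0 with n = 3; the polynomial solution is L_3(x).
With y = sum_k a_k x^k, matching x^k gives (k+1)k a_{k+1} + (k+1) a_{k+1} - k a_k + n a_k = 0, i.e. (k+1)^2 a_{k+1} = (k - n) a_k = (k - 3) a_k. The right side vanishes at k = 3, so the series terminates at degree 3.
Standard normalization L_n(0) = 1 gives a_0 = 1. Work upward with a_{k+1} = (k - 3) a_k / (k+1)^2:
  a_1 = (0 - 3)(1) / 1^2 = -3/1 = -3
  a_2 = (1 - 3)(-3) / 2^2 = 6/4 = 3/2
  a_3 = (2 - 3)(3/2) / 3^2 = (-3/2)/9 = -1/6
Hence L_3(x) = -x^3/6 + 3 x^2/2 - 3 x + 1.

L_3(x); series = -x^3/6 + 3 x^2/2 - 3 x + 1


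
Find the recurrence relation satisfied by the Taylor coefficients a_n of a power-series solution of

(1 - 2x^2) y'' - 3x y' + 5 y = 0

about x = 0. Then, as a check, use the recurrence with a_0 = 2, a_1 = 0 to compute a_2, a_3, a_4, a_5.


Substitute y = sum_n a_n x^n.
(1 - 2 x^2) y'' contributes (n+2)(n+1) a_{n+2} - 2 n(n-1) a_n at x^n.
-3 x y'(x) contributes -3 n a_n at x^n.
5 y(x) contributes 5 a_n at x^n.
Matching x^n: (n+2)(n+1) a_{n+2} + (-2 n(n-1) - 3 n + 5) a_n = 0.
Thus a_{n+2} = (2 n(n-1) + 3 n - 5) / ((n+1)(n+2)) * a_n.

Check with a_0 = 2, a_1 = 0 (apply the recurrence for n = 0, 1, 2, 3): a_0 = 2, a_1 = 0, a_2 = -5, a_3 = 0, a_4 = -25/12, a_5 = 0.

a_(n+2) = (2 n(n-1) + 3 n - 5) / ((n+1)(n+2)) * a_n; check: a_0 = 2, a_1 = 0, a_2 = -5, a_3 = 0, a_4 = -25/12, a_5 = 0


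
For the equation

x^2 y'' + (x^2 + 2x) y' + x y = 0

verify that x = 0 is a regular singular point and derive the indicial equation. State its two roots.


Divide by x^2 to reach normal form y'' + P_1(x) y' + P_2(x) y = 0 with P_1(x) = 1 + 2/x and P_2(x) = 1/x.
x = 0 is a singular point because the y'-coefficient 1 + 2/x has a pole at x = 0 and the y-coefficient 1/x has a pole at x = 0.
It is a regular singular point because x P_1(x) = p(x) = x + 2 and x^2 P_2(x) = q(x) = x are polynomials, hence analytic at x = 0.
p(0) = 2,  q(0) = 0.
Indicial equation: r(r-1) + p(0) r + q(0) = 0, i.e. r^2 + (p(0) - 1) r + q(0) = 0, i.e. r^2 + 1 r = 0.
Discriminant: (1)^2 - 4(0) = 1, so r = (-1 ± 1)/2.
Solving: r_1 = 0, r_2 = -1.

indicial: r^2 + 1 r = 0; roots r_1 = 0, r_2 = -1


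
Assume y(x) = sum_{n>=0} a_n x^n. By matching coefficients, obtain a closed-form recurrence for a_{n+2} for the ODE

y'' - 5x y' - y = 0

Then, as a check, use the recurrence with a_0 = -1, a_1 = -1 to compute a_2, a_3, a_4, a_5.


Substitute y = sum_n a_n x^n.
y''(x) has coefficient (n+2)(n+1) a_{n+2} at x^n;
-5 x y'(x) has coefficient -5 n a_n at x^n (shift);
-y(x) has coefficient -1 a_n at x^n.
Matching x^n: (n+2)(n+1) a_{n+2} + (-5n - 1) a_n = 0.
Thus a_{n+2} = (5n + 1) / ((n+1)(n+2)) * a_n.

Check with a_0 = -1, a_1 = -1 (apply the recurrence for n = 0, 1, 2, 3): a_0 = -1, a_1 = -1, a_2 = -1/2, a_3 = -1, a_4 = -11/24, a_5 = -4/5.

a_(n+2) = (5n + 1) / ((n+1)(n+2)) * a_n; check: a_0 = -1, a_1 = -1, a_2 = -1/2, a_3 = -1, a_4 = -11/24, a_5 = -4/5


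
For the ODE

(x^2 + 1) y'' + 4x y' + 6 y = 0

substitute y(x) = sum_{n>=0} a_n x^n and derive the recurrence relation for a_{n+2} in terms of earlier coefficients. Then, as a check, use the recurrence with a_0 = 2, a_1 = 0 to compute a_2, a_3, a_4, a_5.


Substitute y = sum_n a_n x^n.
(1 + 1 x^2) y'' contributes (n+2)(n+1) a_{n+2} + n(n-1) a_n at x^n.
4 x y'(x) contributes 4 n a_n at x^n.
6 y(x) contributes 6 a_n at x^n.
Matching x^n: (n+2)(n+1) a_{n+2} + (n(n-1) + 4 n + 6) a_n = 0.
Thus a_{n+2} = (-n(n-1) - 4 n - 6) / ((n+1)(n+2)) * a_n.

Check with a_0 = 2, a_1 = 0 (apply the recurrence for n = 0, 1, 2, 3): a_0 = 2, a_1 = 0, a_2 = -6, a_3 = 0, a_4 = 8, a_5 = 0.

a_(n+2) = (-n(n-1) - 4 n - 6) / ((n+1)(n+2)) * a_n; check: a_0 = 2, a_1 = 0, a_2 = -6, a_3 = 0, a_4 = 8, a_5 = 0


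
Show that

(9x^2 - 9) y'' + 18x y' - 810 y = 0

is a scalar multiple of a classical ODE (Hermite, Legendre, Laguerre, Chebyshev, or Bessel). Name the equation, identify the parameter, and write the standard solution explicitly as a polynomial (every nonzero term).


All three coefficients share the factor -9; dividing through by -9 gives  (1 - x^2) y'' - 2x y' + 90 y = 0.
This matches the Legendre equation (1 - x^2) y'' - 2x y' + n(n+1) y = 0 (note the -2x y' term) with n(n+1) = 90, so n = 9; the polynomial solution is P_9(x).
With y = sum_k a_k x^k, matching x^k gives (k+2)(k+1) a_{k+2} = [k(k+1) - n(n+1)] a_k = (k - 9)(k + 10) a_k. The right side vanishes at k = 9, so the series with the parity of 9 terminates at degree 9.
Standard normalization (P_n(1) = 1): leading coefficient (2n)!/(2^n (n!)^2) = 6402373705728000/(512*131681894400) = 12155/128, so a_9 = 12155/128. Work downward with a_k = (k+1)(k+2) a_{k+2} / ((k - 9)(k + 10)):
  a_7 = (8)(9)(12155/128) / ((7 - 9)(7 + 10)) = (109395/16)/(-34) = -6435/32
  a_5 = (6)(7)(-6435/32) / ((5 - 9)(5 + 10)) = (-135135/16)/(-60) = 9009/64
  a_3 = (4)(5)(9009/64) / ((3 - 9)(3 + 10)) = (45045/16)/(-78) = -1155/32
  a_1 = (2)(3)(-1155/32) / ((1 - 9)(1 + 10)) = (-3465/16)/(-88) = 315/128
Hence P_9(x) = 12155 x^9/128 - 6435 x^7/32 + 9009 x^5/64 - 1155 x^3/32 + 315 x/128.

P_9(x); series = 12155 x^9/128 - 6435 x^7/32 + 9009 x^5/64 - 1155 x^3/32 + 315 x/128


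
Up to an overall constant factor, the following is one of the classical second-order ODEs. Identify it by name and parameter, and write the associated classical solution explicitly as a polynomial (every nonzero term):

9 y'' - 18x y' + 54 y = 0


All three coefficients share the factor 9; dividing through by 9 gives  y'' - 2x y' + 6 y = 0.
This matches the Hermite equation y'' - 2x y' + 2n y = 0 with 2n = 6, so n = 3; the polynomial solution is H_3(x).
With y = sum_k a_k x^k, matching x^k gives (k+2)(k+1) a_{k+2} = 2(k - n) a_k = 2(k - 3) a_k. The right side vanishes at k = 3, so the series with the parity of 3 terminates at degree 3.
Standard normalization: leading coefficient of H_n is 2^n, so a_3 = 2^3 = 8. Work downward with a_k = (k+1)(k+2) a_{k+2} / (2(k - n)):
  a_1 = (2)(3)(8) / (2(1 - 3)) = 48/(-4) = -12
Hence H_3(x) = 8 x^3 - 12 x.

H_3(x); series = 8 x^3 - 12 x


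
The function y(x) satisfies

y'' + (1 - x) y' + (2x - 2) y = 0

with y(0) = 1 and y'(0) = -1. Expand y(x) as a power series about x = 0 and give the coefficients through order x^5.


Ansatz: y(x) = sum_{n>=0} a_n x^n, so y'(x) = sum_{n>=1} n a_n x^(n-1) and y''(x) = sum_{n>=2} n(n-1) a_n x^(n-2).
Substitute into P(x) y'' + Q(x) y' + R(x) y = 0 with P(x) = 1, Q(x) = 1 - x, R(x) = 2x - 2, and match powers of x.
Initial conditions: a_0 = 1, a_1 = -1.
Setting the coefficient of each power of x to zero and solving order by order (substituting the coefficients already found):
  x^0: 2 a_2 + a_1 - 2 a_0 = 0  ->  2 a_2 = -a_1 + 2 a_0 = 3  ->  a_2 = 3/2
  x^1: 6 a_3 + 2 a_2 - 3 a_1 + 2 a_0 = 0  ->  6 a_3 = -2 a_2 + 3 a_1 - 2 a_0 = -8  ->  a_3 = -4/3
  x^2: 12 a_4 + 3 a_3 - 4 a_2 + 2 a_1 = 0  ->  12 a_4 = -3 a_3 + 4 a_2 - 2 a_1 = 12  ->  a_4 = 1
  x^3: 20 a_5 + 4 a_4 - 5 a_3 + 2 a_2 = 0  ->  20 a_5 = -4 a_4 + 5 a_3 - 2 a_2 = -41/3  ->  a_5 = -41/60
Truncated series: y(x) = 1 - x + (3/2) x^2 - (4/3) x^3 + x^4 - (41/60) x^5 + O(x^6).

a_0 = 1; a_1 = -1; a_2 = 3/2; a_3 = -4/3; a_4 = 1; a_5 = -41/60


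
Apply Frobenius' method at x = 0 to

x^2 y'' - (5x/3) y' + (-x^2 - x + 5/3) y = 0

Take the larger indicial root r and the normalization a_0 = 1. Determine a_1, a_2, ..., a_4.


Write in Frobenius form y'' + (p(x)/x) y' + (q(x)/x^2) y = 0:
  p(x) = -5/3,  q(x) = -x^2 - x + 5/3.
Indicial equation: r(r-1) + (-5/3) r + (5/3) = 0 -> roots r_1 = 5/3, r_2 = 1.
Take r = r_1 = 5/3. Let y(x) = x^r sum_{n>=0} a_n x^n with a_0 = 1.
Substitute y = x^r sum a_n x^n and match x^{r+n}. The recurrence is
  D(n) a_n - 1 a_{n-1} - 1 a_{n-2} = 0,  where D(n) = (r+n)(r+n-1) + (-5/3)(r+n) + (5/3).
  a_n = [1 a_{n-1} + 1 a_{n-2}] / D(n).
Since the indicial polynomial factors as (r - r_1)(r - r_2), D(n) = (r_1 + n - r_1)(r_1 + n - r_2) = n(n + 2/3).
Evaluating step by step (a_0 = 1):
  n = 1: D(1) = 1(1 + 2/3) = 5/3; numerator = 1(1) = 1; a_1 = (1)/(5/3) = 3/5
  n = 2: D(2) = 2(2 + 2/3) = 16/3; numerator = 1(3/5) + 1(1) = 8/5; a_2 = (8/5)/(16/3) = 3/10
  n = 3: D(3) = 3(3 + 2/3) = 11; numerator = 1(3/10) + 1(3/5) = 9/10; a_3 = (9/10)/(11) = 9/110
  n = 4: D(4) = 4(4 + 2/3) = 56/3; numerator = 1(9/110) + 1(3/10) = 21/55; a_4 = (21/55)/(56/3) = 9/440

r = 5/3; a_0 = 1; a_1 = 3/5; a_2 = 3/10; a_3 = 9/110; a_4 = 9/440


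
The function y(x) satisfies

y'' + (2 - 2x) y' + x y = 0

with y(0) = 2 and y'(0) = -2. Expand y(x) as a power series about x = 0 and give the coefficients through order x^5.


Ansatz: y(x) = sum_{n>=0} a_n x^n, so y'(x) = sum_{n>=1} n a_n x^(n-1) and y''(x) = sum_{n>=2} n(n-1) a_n x^(n-2).
Substitute into P(x) y'' + Q(x) y' + R(x) y = 0 with P(x) = 1, Q(x) = 2 - 2x, R(x) = x, and match powers of x.
Initial conditions: a_0 = 2, a_1 = -2.
Setting the coefficient of each power of x to zero and solving order by order (substituting the coefficients already found):
  x^0: 2 a_2 + 2 a_1 = 0  ->  2 a_2 = -2 a_1 = 4  ->  a_2 = 2
  x^1: 6 a_3 + 4 a_2 - 2 a_1 + a_0 = 0  ->  6 a_3 = -4 a_2 + 2 a_1 - a_0 = -14  ->  a_3 = -7/3
  x^2: 12 a_4 + 6 a_3 - 4 a_2 + a_1 = 0  ->  12 a_4 = -6 a_3 + 4 a_2 - a_1 = 24  ->  a_4 = 2
  x^3: 20 a_5 + 8 a_4 - 6 a_3 + a_2 = 0  ->  20 a_5 = -8 a_4 + 6 a_3 - a_2 = -32  ->  a_5 = -8/5
Truncated series: y(x) = 2 - 2 x + 2 x^2 - (7/3) x^3 + 2 x^4 - (8/5) x^5 + O(x^6).

a_0 = 2; a_1 = -2; a_2 = 2; a_3 = -7/3; a_4 = 2; a_5 = -8/5


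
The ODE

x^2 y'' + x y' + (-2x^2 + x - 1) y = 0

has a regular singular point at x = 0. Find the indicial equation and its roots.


Divide by x^2 to reach normal form y'' + P_1(x) y' + P_2(x) y = 0 with P_1(x) = 1/x and P_2(x) = -2 + 1/x - 1/x^2.
x = 0 is a singular point because the y'-coefficient 1/x has a pole at x = 0 and the y-coefficient -2 + 1/x - 1/x^2 has a pole at x = 0.
It is a regular singular point because x P_1(x) = p(x) = 1 and x^2 P_2(x) = q(x) = -2x^2 + x - 1 are polynomials, hence analytic at x = 0.
p(0) = 1,  q(0) = -1.
Indicial equation: r(r-1) + p(0) r + q(0) = 0, i.e. r^2 + (p(0) - 1) r + q(0) = 0, i.e. r^2 - 1 = 0.
Discriminant: (0)^2 - 4(-1) = 4, so r = (0 ± 2)/2.
Solving: r_1 = 1, r_2 = -1.

indicial: r^2 - 1 = 0; roots r_1 = 1, r_2 = -1


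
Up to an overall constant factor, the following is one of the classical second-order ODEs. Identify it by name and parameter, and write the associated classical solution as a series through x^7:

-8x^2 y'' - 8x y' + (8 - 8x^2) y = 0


All three coefficients share the factor -8; dividing through by -8 gives  x^2 y'' + x y' + (x^2 - 1) y = 0.
This matches the Bessel equation x^2 y'' + x y' + (x^2 - nu^2) y = 0 with nu^2 = 1, so nu = 1; the solution bounded at x = 0 is J_1(x).
Frobenius at x = 0: indicial roots ±nu; for r = nu the recurrence k(k + 2nu) c_k = -c_{k-2} gives the standard series J_nu(x) = sum_{k>=0} (-1)^k / (k! (k+nu)!) (x/2)^(2k+nu). Evaluate the first 4 terms:
  k = 0: (-1)^0 / (0! * 1! * 2^1) x^1 = 1/(1*1*2) x^1 = (1/2) x^1
  k = 1: (-1)^1 / (1! * 2! * 2^3) x^3 = -1/(1*2*8) x^3 = (-1/16) x^3
  k = 2: (-1)^2 / (2! * 3! * 2^5) x^5 = 1/(2*6*32) x^5 = (1/384) x^5
  k = 3: (-1)^3 / (3! * 4! * 2^7) x^7 = -1/(6*24*128) x^7 = (-1/18432) x^7
Hence J_1(x) = -x^7/18432 + x^5/384 - x^3/16 + x/2 + ....

J_1(x); series = -x^7/18432 + x^5/384 - x^3/16 + x/2


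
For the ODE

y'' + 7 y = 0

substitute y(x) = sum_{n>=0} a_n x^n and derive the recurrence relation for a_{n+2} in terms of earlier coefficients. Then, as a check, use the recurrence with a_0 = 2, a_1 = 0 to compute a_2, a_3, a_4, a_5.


Substitute y = sum_n a_n x^n into y'' + (const) y = 0.
y''(x) = sum_{n>=0} (n+2)(n+1) a_{n+2} x^n.
The ODE becomes sum_n [(n+2)(n+1) a_{n+2} + 7 a_n] x^n = 0.
Setting each coefficient to zero gives the recurrence:
  (n+2)(n+1) a_{n+2} + 7 a_n = 0,
  a_{n+2} = -7 / ((n+1)(n+2)) a_n.

Check with a_0 = 2, a_1 = 0 (apply the recurrence for n = 0, 1, 2, 3): a_0 = 2, a_1 = 0, a_2 = -7, a_3 = 0, a_4 = 49/12, a_5 = 0.

a_{n+2} = -7/((n+1)(n+2)) * a_n; check: a_0 = 2, a_1 = 0, a_2 = -7, a_3 = 0, a_4 = 49/12, a_5 = 0


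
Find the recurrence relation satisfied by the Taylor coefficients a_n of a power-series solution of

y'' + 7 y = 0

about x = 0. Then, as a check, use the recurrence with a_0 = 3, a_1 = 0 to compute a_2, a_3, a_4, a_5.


Substitute y = sum_n a_n x^n into y'' + (const) y = 0.
y''(x) = sum_{n>=0} (n+2)(n+1) a_{n+2} x^n.
The ODE becomes sum_n [(n+2)(n+1) a_{n+2} + 7 a_n] x^n = 0.
Setting each coefficient to zero gives the recurrence:
  (n+2)(n+1) a_{n+2} + 7 a_n = 0,
  a_{n+2} = -7 / ((n+1)(n+2)) a_n.

Check with a_0 = 3, a_1 = 0 (apply the recurrence for n = 0, 1, 2, 3): a_0 = 3, a_1 = 0, a_2 = -21/2, a_3 = 0, a_4 = 49/8, a_5 = 0.

a_{n+2} = -7/((n+1)(n+2)) * a_n; check: a_0 = 3, a_1 = 0, a_2 = -21/2, a_3 = 0, a_4 = 49/8, a_5 = 0


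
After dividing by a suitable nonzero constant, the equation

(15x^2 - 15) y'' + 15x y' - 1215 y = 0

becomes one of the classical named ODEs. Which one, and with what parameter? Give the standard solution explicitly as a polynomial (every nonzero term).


All three coefficients share the factor -15; dividing through by -15 gives  (1 - x^2) y'' - x y' + 81 y = 0.
This matches the Chebyshev equation (1 - x^2) y'' - x y' + n^2 y = 0 (note the -x y' term, not -2x y') with n^2 = 81, so n = 9; the polynomial solution is T_9(x).
With y = sum_k a_k x^k, matching x^k gives (k+2)(k+1) a_{k+2} = (k^2 - n^2) a_k = (k - 9)(k + 9) a_k. The right side vanishes at k = 9, so the series with the parity of 9 terminates at degree 9.
Standard normalization: leading coefficient of T_n is 2^(n-1), so a_9 = 2^8 = 256. Work downward with a_k = (k+1)(k+2) a_{k+2} / ((k - 9)(k + 9)):
  a_7 = (8)(9)(256) / ((7 - 9)(7 + 9)) = 18432/(-32) = -576
  a_5 = (6)(7)(-576) / ((5 - 9)(5 + 9)) = -24192/(-56) = 432
  a_3 = (4)(5)(432) / ((3 - 9)(3 + 9)) = 8640/(-72) = -120
  a_1 = (2)(3)(-120) / ((1 - 9)(1 + 9)) = -720/(-80) = 9
Hence T_9(x) = 256 x^9 - 576 x^7 + 432 x^5 - 120 x^3 + 9 x.

T_9(x); series = 256 x^9 - 576 x^7 + 432 x^5 - 120 x^3 + 9 x


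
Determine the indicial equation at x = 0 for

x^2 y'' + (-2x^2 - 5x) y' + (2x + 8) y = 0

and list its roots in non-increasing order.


Divide by x^2 to reach normal form y'' + P_1(x) y' + P_2(x) y = 0 with P_1(x) = -2 - 5/x and P_2(x) = 2/x + 8/x^2.
x = 0 is a singular point because the y'-coefficient -2 - 5/x has a pole at x = 0 and the y-coefficient 2/x + 8/x^2 has a pole at x = 0.
It is a regular singular point because x P_1(x) = p(x) = -2x - 5 and x^2 P_2(x) = q(x) = 2x + 8 are polynomials, hence analytic at x = 0.
p(0) = -5,  q(0) = 8.
Indicial equation: r(r-1) + p(0) r + q(0) = 0, i.e. r^2 + (p(0) - 1) r + q(0) = 0, i.e. r^2 - 6 r + 8 = 0.
Discriminant: (-6)^2 - 4(8) = 4, so r = (6 ± 2)/2.
Solving: r_1 = 4, r_2 = 2.

indicial: r^2 - 6 r + 8 = 0; roots r_1 = 4, r_2 = 2


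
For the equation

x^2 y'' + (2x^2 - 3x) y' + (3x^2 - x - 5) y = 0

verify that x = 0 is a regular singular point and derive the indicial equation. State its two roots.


Divide by x^2 to reach normal form y'' + P_1(x) y' + P_2(x) y = 0 with P_1(x) = 2 - 3/x and P_2(x) = 3 - 1/x - 5/x^2.
x = 0 is a singular point because the y'-coefficient 2 - 3/x has a pole at x = 0 and the y-coefficient 3 - 1/x - 5/x^2 has a pole at x = 0.
It is a regular singular point because x P_1(x) = p(x) = 2x - 3 and x^2 P_2(x) = q(x) = 3x^2 - x - 5 are polynomials, hence analytic at x = 0.
p(0) = -3,  q(0) = -5.
Indicial equation: r(r-1) + p(0) r + q(0) = 0, i.e. r^2 + (p(0) - 1) r + q(0) = 0, i.e. r^2 - 4 r - 5 = 0.
Discriminant: (-4)^2 - 4(-5) = 36, so r = (4 ± 6)/2.
Solving: r_1 = 5, r_2 = -1.

indicial: r^2 - 4 r - 5 = 0; roots r_1 = 5, r_2 = -1


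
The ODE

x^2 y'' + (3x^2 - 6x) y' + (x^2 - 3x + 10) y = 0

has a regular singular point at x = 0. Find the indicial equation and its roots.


Divide by x^2 to reach normal form y'' + P_1(x) y' + P_2(x) y = 0 with P_1(x) = 3 - 6/x and P_2(x) = 1 - 3/x + 10/x^2.
x = 0 is a singular point because the y'-coefficient 3 - 6/x has a pole at x = 0 and the y-coefficient 1 - 3/x + 10/x^2 has a pole at x = 0.
It is a regular singular point because x P_1(x) = p(x) = 3x - 6 and x^2 P_2(x) = q(x) = x^2 - 3x + 10 are polynomials, hence analytic at x = 0.
p(0) = -6,  q(0) = 10.
Indicial equation: r(r-1) + p(0) r + q(0) = 0, i.e. r^2 + (p(0) - 1) r + q(0) = 0, i.e. r^2 - 7 r + 10 = 0.
Discriminant: (-7)^2 - 4(10) = 9, so r = (7 ± 3)/2.
Solving: r_1 = 5, r_2 = 2.

indicial: r^2 - 7 r + 10 = 0; roots r_1 = 5, r_2 = 2


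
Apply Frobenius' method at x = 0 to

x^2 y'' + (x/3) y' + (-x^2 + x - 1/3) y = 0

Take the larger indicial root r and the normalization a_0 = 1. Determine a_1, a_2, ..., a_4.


Write in Frobenius form y'' + (p(x)/x) y' + (q(x)/x^2) y = 0:
  p(x) = 1/3,  q(x) = -x^2 + x - 1/3.
Indicial equation: r(r-1) + (1/3) r + (-1/3) = 0 -> roots r_1 = 1, r_2 = -1/3.
Take r = r_1 = 1. Let y(x) = x^r sum_{n>=0} a_n x^n with a_0 = 1.
Substitute y = x^r sum a_n x^n and match x^{r+n}. The recurrence is
  D(n) a_n + 1 a_{n-1} - 1 a_{n-2} = 0,  where D(n) = (r+n)(r+n-1) + (1/3)(r+n) + (-1/3).
  a_n = [-1 a_{n-1} + 1 a_{n-2}] / D(n).
Since the indicial polynomial factors as (r - r_1)(r - r_2), D(n) = (r_1 + n - r_1)(r_1 + n - r_2) = n(n + 4/3).
Evaluating step by step (a_0 = 1):
  n = 1: D(1) = 1(1 + 4/3) = 7/3; numerator = -1(1) = -1; a_1 = (-1)/(7/3) = -3/7
  n = 2: D(2) = 2(2 + 4/3) = 20/3; numerator = -1(-3/7) + 1(1) = 10/7; a_2 = (10/7)/(20/3) = 3/14
  n = 3: D(3) = 3(3 + 4/3) = 13; numerator = -1(3/14) + 1(-3/7) = -9/14; a_3 = (-9/14)/(13) = -9/182
  n = 4: D(4) = 4(4 + 4/3) = 64/3; numerator = -1(-9/182) + 1(3/14) = 24/91; a_4 = (24/91)/(64/3) = 9/728

r = 1; a_0 = 1; a_1 = -3/7; a_2 = 3/14; a_3 = -9/182; a_4 = 9/728


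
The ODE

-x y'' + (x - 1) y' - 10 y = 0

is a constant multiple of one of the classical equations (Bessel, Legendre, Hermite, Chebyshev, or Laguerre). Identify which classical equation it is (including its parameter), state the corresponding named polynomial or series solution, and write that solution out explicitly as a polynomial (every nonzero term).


All three coefficients share the factor -1; dividing through by -1 gives  x y'' + (1 - x) y' + 10 y = 0.
This matches the Laguerre equation x y'' + (1 - x) y' + n y = 0 with n = 10; the polynomial solution is L_10(x).
With y = sum_k a_k x^k, matching x^k gives (k+1)k a_{k+1} + (k+1) a_{k+1} - k a_k + n a_k = 0, i.e. (k+1)^2 a_{k+1} = (k - n) a_k = (k - 10) a_k. The right side vanishes at k = 10, so the series terminates at degree 10.
Standard normalization L_n(0) = 1 gives a_0 = 1. Work upward with a_{k+1} = (k - 10) a_k / (k+1)^2:
  a_1 = (0 - 10)(1) / 1^2 = -10/1 = -10
  a_2 = (1 - 10)(-10) / 2^2 = 90/4 = 45/2
  a_3 = (2 - 10)(45/2) / 3^2 = -180/9 = -20
  a_4 = (3 - 10)(-20) / 4^2 = 140/16 = 35/4
  a_5 = (4 - 10)(35/4) / 5^2 = (-105/2)/25 = -21/10
  a_6 = (5 - 10)(-21/10) / 6^2 = (21/2)/36 = 7/24
  a_7 = (6 - 10)(7/24) / 7^2 = (-7/6)/49 = -1/42
  a_8 = (7 - 10)(-1/42) / 8^2 = (1/14)/64 = 1/896
  a_9 = (8 - 10)(1/896) / 9^2 = (-1/448)/81 = -1/36288
  a_10 = (9 - 10)(-1/36288) / 10^2 = (1/36288)/100 = 1/3628800
Hence L_10(x) = x^10/3628800 - x^9/36288 + x^8/896 - x^7/42 + 7 x^6/24 - 21 x^5/10 + 35 x^4/4 - 20 x^3 + 45 x^2/2 - 10 x + 1.

L_10(x); series = x^10/3628800 - x^9/36288 + x^8/896 - x^7/42 + 7 x^6/24 - 21 x^5/10 + 35 x^4/4 - 20 x^3 + 45 x^2/2 - 10 x + 1


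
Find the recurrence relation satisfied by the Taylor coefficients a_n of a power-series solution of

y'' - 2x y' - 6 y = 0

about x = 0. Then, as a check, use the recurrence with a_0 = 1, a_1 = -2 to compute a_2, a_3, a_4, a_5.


Substitute y = sum_n a_n x^n.
y''(x) has coefficient (n+2)(n+1) a_{n+2} at x^n;
-2 x y'(x) has coefficient -2 n a_n at x^n (shift);
-6 y(x) has coefficient -6 a_n at x^n.
Matching x^n: (n+2)(n+1) a_{n+2} + (-2n - 6) a_n = 0.
Thus a_{n+2} = (2n + 6) / ((n+1)(n+2)) * a_n.

Check with a_0 = 1, a_1 = -2 (apply the recurrence for n = 0, 1, 2, 3): a_0 = 1, a_1 = -2, a_2 = 3, a_3 = -8/3, a_4 = 5/2, a_5 = -8/5.

a_(n+2) = (2n + 6) / ((n+1)(n+2)) * a_n; check: a_0 = 1, a_1 = -2, a_2 = 3, a_3 = -8/3, a_4 = 5/2, a_5 = -8/5


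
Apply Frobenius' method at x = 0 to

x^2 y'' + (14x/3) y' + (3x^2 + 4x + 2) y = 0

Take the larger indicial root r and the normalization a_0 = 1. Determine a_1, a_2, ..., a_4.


Write in Frobenius form y'' + (p(x)/x) y' + (q(x)/x^2) y = 0:
  p(x) = 14/3,  q(x) = 3x^2 + 4x + 2.
Indicial equation: r(r-1) + (14/3) r + (2) = 0 -> roots r_1 = -2/3, r_2 = -3.
Take r = r_1 = -2/3. Let y(x) = x^r sum_{n>=0} a_n x^n with a_0 = 1.
Substitute y = x^r sum a_n x^n and match x^{r+n}. The recurrence is
  D(n) a_n + 4 a_{n-1} + 3 a_{n-2} = 0,  where D(n) = (r+n)(r+n-1) + (14/3)(r+n) + (2).
  a_n = [-4 a_{n-1} - 3 a_{n-2}] / D(n).
Since the indicial polynomial factors as (r - r_1)(r - r_2), D(n) = (r_1 + n - r_1)(r_1 + n - r_2) = n(n + 7/3).
Evaluating step by step (a_0 = 1):
  n = 1: D(1) = 1(1 + 7/3) = 10/3; numerator = -4(1) = -4; a_1 = (-4)/(10/3) = -6/5
  n = 2: D(2) = 2(2 + 7/3) = 26/3; numerator = -4(-6/5) - 3(1) = 9/5; a_2 = (9/5)/(26/3) = 27/130
  n = 3: D(3) = 3(3 + 7/3) = 16; numerator = -4(27/130) - 3(-6/5) = 36/13; a_3 = (36/13)/(16) = 9/52
  n = 4: D(4) = 4(4 + 7/3) = 76/3; numerator = -4(9/52) - 3(27/130) = -171/130; a_4 = (-171/130)/(76/3) = -27/520

r = -2/3; a_0 = 1; a_1 = -6/5; a_2 = 27/130; a_3 = 9/52; a_4 = -27/520


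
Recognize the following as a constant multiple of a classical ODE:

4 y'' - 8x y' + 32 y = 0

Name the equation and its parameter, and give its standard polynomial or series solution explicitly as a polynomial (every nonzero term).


All three coefficients share the factor 4; dividing through by 4 gives  y'' - 2x y' + 8 y = 0.
This matches the Hermite equation y'' - 2x y' + 2n y = 0 with 2n = 8, so n = 4; the polynomial solution is H_4(x).
With y = sum_k a_k x^k, matching x^k gives (k+2)(k+1) a_{k+2} = 2(k - n) a_k = 2(k - 4) a_k. The right side vanishes at k = 4, so the series with the parity of 4 terminates at degree 4.
Standard normalization: leading coefficient of H_n is 2^n, so a_4 = 2^4 = 16. Work downward with a_k = (k+1)(k+2) a_{k+2} / (2(k - n)):
  a_2 = (3)(4)(16) / (2(2 - 4)) = 192/(-4) = -48
  a_0 = (1)(2)(-48) / (2(0 - 4)) = -96/(-8) = 12
Hence H_4(x) = 16 x^4 - 48 x^2 + 12.

H_4(x); series = 16 x^4 - 48 x^2 + 12


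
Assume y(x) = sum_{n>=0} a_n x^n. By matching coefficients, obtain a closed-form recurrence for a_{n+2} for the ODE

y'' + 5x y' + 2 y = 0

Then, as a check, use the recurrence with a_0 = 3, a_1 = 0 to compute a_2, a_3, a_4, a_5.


Substitute y = sum_n a_n x^n.
y''(x) has coefficient (n+2)(n+1) a_{n+2} at x^n;
5 x y'(x) has coefficient 5 n a_n at x^n (shift);
2 y(x) has coefficient 2 a_n at x^n.
Matching x^n: (n+2)(n+1) a_{n+2} + (5n + 2) a_n = 0.
Thus a_{n+2} = (-5n - 2) / ((n+1)(n+2)) * a_n.

Check with a_0 = 3, a_1 = 0 (apply the recurrence for n = 0, 1, 2, 3): a_0 = 3, a_1 = 0, a_2 = -3, a_3 = 0, a_4 = 3, a_5 = 0.

a_(n+2) = (-5n - 2) / ((n+1)(n+2)) * a_n; check: a_0 = 3, a_1 = 0, a_2 = -3, a_3 = 0, a_4 = 3, a_5 = 0


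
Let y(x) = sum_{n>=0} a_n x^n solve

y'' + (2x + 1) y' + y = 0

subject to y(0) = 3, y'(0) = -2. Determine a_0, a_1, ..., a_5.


Ansatz: y(x) = sum_{n>=0} a_n x^n, so y'(x) = sum_{n>=1} n a_n x^(n-1) and y''(x) = sum_{n>=2} n(n-1) a_n x^(n-2).
Substitute into P(x) y'' + Q(x) y' + R(x) y = 0 with P(x) = 1, Q(x) = 2x + 1, R(x) = 1, and match powers of x.
Initial conditions: a_0 = 3, a_1 = -2.
Setting the coefficient of each power of x to zero and solving order by order (substituting the coefficients already found):
  x^0: 2 a_2 + a_1 + a_0 = 0  ->  2 a_2 = -a_1 - a_0 = -1  ->  a_2 = -1/2
  x^1: 6 a_3 + 2 a_2 + 3 a_1 = 0  ->  6 a_3 = -2 a_2 - 3 a_1 = 7  ->  a_3 = 7/6
  x^2: 12 a_4 + 3 a_3 + 5 a_2 = 0  ->  12 a_4 = -3 a_3 - 5 a_2 = -1  ->  a_4 = -1/12
  x^3: 20 a_5 + 4 a_4 + 7 a_3 = 0  ->  20 a_5 = -4 a_4 - 7 a_3 = -47/6  ->  a_5 = -47/120
Truncated series: y(x) = 3 - 2 x - (1/2) x^2 + (7/6) x^3 - (1/12) x^4 - (47/120) x^5 + O(x^6).

a_0 = 3; a_1 = -2; a_2 = -1/2; a_3 = 7/6; a_4 = -1/12; a_5 = -47/120


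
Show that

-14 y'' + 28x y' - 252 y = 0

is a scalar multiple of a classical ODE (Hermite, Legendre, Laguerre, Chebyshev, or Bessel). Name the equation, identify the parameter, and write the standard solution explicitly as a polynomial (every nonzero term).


All three coefficients share the factor -14; dividing through by -14 gives  y'' - 2x y' + 18 y = 0.
This matches the Hermite equation y'' - 2x y' + 2n y = 0 with 2n = 18, so n = 9; the polynomial solution is H_9(x).
With y = sum_k a_k x^k, matching x^k gives (k+2)(k+1) a_{k+2} = 2(k - n) a_k = 2(k - 9) a_k. The right side vanishes at k = 9, so the series with the parity of 9 terminates at degree 9.
Standard normalization: leading coefficient of H_n is 2^n, so a_9 = 2^9 = 512. Work downward with a_k = (k+1)(k+2) a_{k+2} / (2(k - n)):
  a_7 = (8)(9)(512) / (2(7 - 9)) = 36864/(-4) = -9216
  a_5 = (6)(7)(-9216) / (2(5 - 9)) = -387072/(-8) = 48384
  a_3 = (4)(5)(48384) / (2(3 - 9)) = 967680/(-12) = -80640
  a_1 = (2)(3)(-80640) / (2(1 - 9)) = -483840/(-16) = 30240
Hence H_9(x) = 512 x^9 - 9216 x^7 + 48384 x^5 - 80640 x^3 + 30240 x.

H_9(x); series = 512 x^9 - 9216 x^7 + 48384 x^5 - 80640 x^3 + 30240 x


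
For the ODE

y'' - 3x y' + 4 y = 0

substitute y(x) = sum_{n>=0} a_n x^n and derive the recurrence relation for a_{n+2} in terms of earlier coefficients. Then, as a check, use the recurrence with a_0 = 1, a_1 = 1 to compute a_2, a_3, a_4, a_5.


Substitute y = sum_n a_n x^n.
y''(x) has coefficient (n+2)(n+1) a_{n+2} at x^n;
-3 x y'(x) has coefficient -3 n a_n at x^n (shift);
4 y(x) has coefficient 4 a_n at x^n.
Matching x^n: (n+2)(n+1) a_{n+2} + (-3n + 4) a_n = 0.
Thus a_{n+2} = (3n - 4) / ((n+1)(n+2)) * a_n.

Check with a_0 = 1, a_1 = 1 (apply the recurrence for n = 0, 1, 2, 3): a_0 = 1, a_1 = 1, a_2 = -2, a_3 = -1/6, a_4 = -1/3, a_5 = -1/24.

a_(n+2) = (3n - 4) / ((n+1)(n+2)) * a_n; check: a_0 = 1, a_1 = 1, a_2 = -2, a_3 = -1/6, a_4 = -1/3, a_5 = -1/24


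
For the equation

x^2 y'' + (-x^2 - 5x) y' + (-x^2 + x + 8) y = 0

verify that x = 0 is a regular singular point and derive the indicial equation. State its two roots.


Divide by x^2 to reach normal form y'' + P_1(x) y' + P_2(x) y = 0 with P_1(x) = -1 - 5/x and P_2(x) = -1 + 1/x + 8/x^2.
x = 0 is a singular point because the y'-coefficient -1 - 5/x has a pole at x = 0 and the y-coefficient -1 + 1/x + 8/x^2 has a pole at x = 0.
It is a regular singular point because x P_1(x) = p(x) = -x - 5 and x^2 P_2(x) = q(x) = -x^2 + x + 8 are polynomials, hence analytic at x = 0.
p(0) = -5,  q(0) = 8.
Indicial equation: r(r-1) + p(0) r + q(0) = 0, i.e. r^2 + (p(0) - 1) r + q(0) = 0, i.e. r^2 - 6 r + 8 = 0.
Discriminant: (-6)^2 - 4(8) = 4, so r = (6 ± 2)/2.
Solving: r_1 = 4, r_2 = 2.

indicial: r^2 - 6 r + 8 = 0; roots r_1 = 4, r_2 = 2


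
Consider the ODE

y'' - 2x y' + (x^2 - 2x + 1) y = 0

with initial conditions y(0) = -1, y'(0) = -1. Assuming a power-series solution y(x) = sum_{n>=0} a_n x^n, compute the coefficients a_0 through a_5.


Ansatz: y(x) = sum_{n>=0} a_n x^n, so y'(x) = sum_{n>=1} n a_n x^(n-1) and y''(x) = sum_{n>=2} n(n-1) a_n x^(n-2).
Substitute into P(x) y'' + Q(x) y' + R(x) y = 0 with P(x) = 1, Q(x) = -2x, R(x) = x^2 - 2x + 1, and match powers of x.
Initial conditions: a_0 = -1, a_1 = -1.
Setting the coefficient of each power of x to zero and solving order by order (substituting the coefficients already found):
  x^0: 2 a_2 + a_0 = 0  ->  2 a_2 = -a_0 = 1  ->  a_2 = 1/2
  x^1: 6 a_3 - a_1 - 2 a_0 = 0  ->  6 a_3 = a_1 + 2 a_0 = -3  ->  a_3 = -1/2
  x^2: 12 a_4 - 3 a_2 - 2 a_1 + a_0 = 0  ->  12 a_4 = 3 a_2 + 2 a_1 - a_0 = 1/2  ->  a_4 = 1/24
  x^3: 20 a_5 - 5 a_3 - 2 a_2 + a_1 = 0  ->  20 a_5 = 5 a_3 + 2 a_2 - a_1 = -1/2  ->  a_5 = -1/40
Truncated series: y(x) = -1 - x + (1/2) x^2 - (1/2) x^3 + (1/24) x^4 - (1/40) x^5 + O(x^6).

a_0 = -1; a_1 = -1; a_2 = 1/2; a_3 = -1/2; a_4 = 1/24; a_5 = -1/40


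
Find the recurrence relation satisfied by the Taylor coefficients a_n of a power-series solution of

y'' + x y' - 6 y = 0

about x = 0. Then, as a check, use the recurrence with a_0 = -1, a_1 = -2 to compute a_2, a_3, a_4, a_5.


Substitute y = sum_n a_n x^n.
y''(x) has coefficient (n+2)(n+1) a_{n+2} at x^n;
x y'(x) has coefficient n a_n at x^n (shift);
-6 y(x) has coefficient -6 a_n at x^n.
Matching x^n: (n+2)(n+1) a_{n+2} + (n - 6) a_n = 0.
Thus a_{n+2} = (-n + 6) / ((n+1)(n+2)) * a_n.

Check with a_0 = -1, a_1 = -2 (apply the recurrence for n = 0, 1, 2, 3): a_0 = -1, a_1 = -2, a_2 = -3, a_3 = -5/3, a_4 = -1, a_5 = -1/4.

a_(n+2) = (-n + 6) / ((n+1)(n+2)) * a_n; check: a_0 = -1, a_1 = -2, a_2 = -3, a_3 = -5/3, a_4 = -1, a_5 = -1/4


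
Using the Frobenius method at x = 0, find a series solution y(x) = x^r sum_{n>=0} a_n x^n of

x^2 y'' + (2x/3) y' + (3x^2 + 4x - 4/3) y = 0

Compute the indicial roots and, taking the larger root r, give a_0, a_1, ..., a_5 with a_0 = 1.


Write in Frobenius form y'' + (p(x)/x) y' + (q(x)/x^2) y = 0:
  p(x) = 2/3,  q(x) = 3x^2 + 4x - 4/3.
Indicial equation: r(r-1) + (2/3) r + (-4/3) = 0 -> roots r_1 = 4/3, r_2 = -1.
Take r = r_1 = 4/3. Let y(x) = x^r sum_{n>=0} a_n x^n with a_0 = 1.
Substitute y = x^r sum a_n x^n and match x^{r+n}. The recurrence is
  D(n) a_n + 4 a_{n-1} + 3 a_{n-2} = 0,  where D(n) = (r+n)(r+n-1) + (2/3)(r+n) + (-4/3).
  a_n = [-4 a_{n-1} - 3 a_{n-2}] / D(n).
Since the indicial polynomial factors as (r - r_1)(r - r_2), D(n) = (r_1 + n - r_1)(r_1 + n - r_2) = n(n + 7/3).
Evaluating step by step (a_0 = 1):
  n = 1: D(1) = 1(1 + 7/3) = 10/3; numerator = -4(1) = -4; a_1 = (-4)/(10/3) = -6/5
  n = 2: D(2) = 2(2 + 7/3) = 26/3; numerator = -4(-6/5) - 3(1) = 9/5; a_2 = (9/5)/(26/3) = 27/130
  n = 3: D(3) = 3(3 + 7/3) = 16; numerator = -4(27/130) - 3(-6/5) = 36/13; a_3 = (36/13)/(16) = 9/52
  n = 4: D(4) = 4(4 + 7/3) = 76/3; numerator = -4(9/52) - 3(27/130) = -171/130; a_4 = (-171/130)/(76/3) = -27/520
  n = 5: D(5) = 5(5 + 7/3) = 110/3; numerator = -4(-27/520) - 3(9/52) = -81/260; a_5 = (-81/260)/(110/3) = -243/28600

r = 4/3; a_0 = 1; a_1 = -6/5; a_2 = 27/130; a_3 = 9/52; a_4 = -27/520; a_5 = -243/28600


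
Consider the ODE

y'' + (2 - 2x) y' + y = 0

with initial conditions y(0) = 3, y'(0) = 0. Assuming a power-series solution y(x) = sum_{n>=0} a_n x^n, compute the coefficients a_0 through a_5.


Ansatz: y(x) = sum_{n>=0} a_n x^n, so y'(x) = sum_{n>=1} n a_n x^(n-1) and y''(x) = sum_{n>=2} n(n-1) a_n x^(n-2).
Substitute into P(x) y'' + Q(x) y' + R(x) y = 0 with P(x) = 1, Q(x) = 2 - 2x, R(x) = 1, and match powers of x.
Initial conditions: a_0 = 3, a_1 = 0.
Setting the coefficient of each power of x to zero and solving order by order (substituting the coefficients already found):
  x^0: 2 a_2 + 2 a_1 + a_0 = 0  ->  2 a_2 = -2 a_1 - a_0 = -3  ->  a_2 = -3/2
  x^1: 6 a_3 + 4 a_2 - a_1 = 0  ->  6 a_3 = -4 a_2 + a_1 = 6  ->  a_3 = 1
  x^2: 12 a_4 + 6 a_3 - 3 a_2 = 0  ->  12 a_4 = -6 a_3 + 3 a_2 = -21/2  ->  a_4 = -7/8
  x^3: 20 a_5 + 8 a_4 - 5 a_3 = 0  ->  20 a_5 = -8 a_4 + 5 a_3 = 12  ->  a_5 = 3/5
Truncated series: y(x) = 3 - (3/2) x^2 + x^3 - (7/8) x^4 + (3/5) x^5 + O(x^6).

a_0 = 3; a_1 = 0; a_2 = -3/2; a_3 = 1; a_4 = -7/8; a_5 = 3/5


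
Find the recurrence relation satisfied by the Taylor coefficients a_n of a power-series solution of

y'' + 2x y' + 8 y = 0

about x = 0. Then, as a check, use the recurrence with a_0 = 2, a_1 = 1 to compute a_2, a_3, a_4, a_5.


Substitute y = sum_n a_n x^n.
y''(x) has coefficient (n+2)(n+1) a_{n+2} at x^n;
2 x y'(x) has coefficient 2 n a_n at x^n (shift);
8 y(x) has coefficient 8 a_n at x^n.
Matching x^n: (n+2)(n+1) a_{n+2} + (2n + 8) a_n = 0.
Thus a_{n+2} = (-2n - 8) / ((n+1)(n+2)) * a_n.

Check with a_0 = 2, a_1 = 1 (apply the recurrence for n = 0, 1, 2, 3): a_0 = 2, a_1 = 1, a_2 = -8, a_3 = -5/3, a_4 = 8, a_5 = 7/6.

a_(n+2) = (-2n - 8) / ((n+1)(n+2)) * a_n; check: a_0 = 2, a_1 = 1, a_2 = -8, a_3 = -5/3, a_4 = 8, a_5 = 7/6


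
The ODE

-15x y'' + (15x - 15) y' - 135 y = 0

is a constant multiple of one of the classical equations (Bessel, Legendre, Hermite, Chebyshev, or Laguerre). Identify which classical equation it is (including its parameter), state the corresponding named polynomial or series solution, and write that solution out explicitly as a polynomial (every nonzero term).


All three coefficients share the factor -15; dividing through by -15 gives  x y'' + (1 - x) y' + 9 y = 0.
This matches the Laguerre equation x y'' + (1 - x) y' + n y = 0 with n = 9; the polynomial solution is L_9(x).
With y = sum_k a_k x^k, matching x^k gives (k+1)k a_{k+1} + (k+1) a_{k+1} - k a_k + n a_k = 0, i.e. (k+1)^2 a_{k+1} = (k - n) a_k = (k - 9) a_k. The right side vanishes at k = 9, so the series terminates at degree 9.
Standard normalization L_n(0) = 1 gives a_0 = 1. Work upward with a_{k+1} = (k - 9) a_k / (k+1)^2:
  a_1 = (0 - 9)(1) / 1^2 = -9/1 = -9
  a_2 = (1 - 9)(-9) / 2^2 = 72/4 = 18
  a_3 = (2 - 9)(18) / 3^2 = -126/9 = -14
  a_4 = (3 - 9)(-14) / 4^2 = 84/16 = 21/4
  a_5 = (4 - 9)(21/4) / 5^2 = (-105/4)/25 = -21/20
  a_6 = (5 - 9)(-21/20) / 6^2 = (21/5)/36 = 7/60
  a_7 = (6 - 9)(7/60) / 7^2 = (-7/20)/49 = -1/140
  a_8 = (7 - 9)(-1/140) / 8^2 = (1/70)/64 = 1/4480
  a_9 = (8 - 9)(1/4480) / 9^2 = (-1/4480)/81 = -1/362880
Hence L_9(x) = -x^9/362880 + x^8/4480 - x^7/140 + 7 x^6/60 - 21 x^5/20 + 21 x^4/4 - 14 x^3 + 18 x^2 - 9 x + 1.

L_9(x); series = -x^9/362880 + x^8/4480 - x^7/140 + 7 x^6/60 - 21 x^5/20 + 21 x^4/4 - 14 x^3 + 18 x^2 - 9 x + 1


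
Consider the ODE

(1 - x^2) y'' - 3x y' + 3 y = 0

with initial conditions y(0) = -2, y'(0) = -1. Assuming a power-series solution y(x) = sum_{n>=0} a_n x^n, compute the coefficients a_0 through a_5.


Ansatz: y(x) = sum_{n>=0} a_n x^n, so y'(x) = sum_{n>=1} n a_n x^(n-1) and y''(x) = sum_{n>=2} n(n-1) a_n x^(n-2).
Substitute into P(x) y'' + Q(x) y' + R(x) y = 0 with P(x) = 1 - x^2, Q(x) = -3x, R(x) = 3, and match powers of x.
Initial conditions: a_0 = -2, a_1 = -1.
Setting the coefficient of each power of x to zero and solving order by order (substituting the coefficients already found):
  x^0: 2 a_2 + 3 a_0 = 0  ->  2 a_2 = -3 a_0 = 6  ->  a_2 = 3
  x^1: 6 a_3 = 0  ->  a_3 = 0
  x^2: 12 a_4 - 5 a_2 = 0  ->  12 a_4 = 5 a_2 = 15  ->  a_4 = 5/4
  x^3: 20 a_5 - 12 a_3 = 0  ->  20 a_5 = 12 a_3 = 0  ->  a_5 = 0
Truncated series: y(x) = -2 - x + 3 x^2 + (5/4) x^4 + O(x^6).

a_0 = -2; a_1 = -1; a_2 = 3; a_3 = 0; a_4 = 5/4; a_5 = 0


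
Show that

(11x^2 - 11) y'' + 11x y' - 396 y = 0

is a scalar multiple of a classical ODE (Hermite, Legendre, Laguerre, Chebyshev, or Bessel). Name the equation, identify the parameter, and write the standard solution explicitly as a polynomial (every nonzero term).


All three coefficients share the factor -11; dividing through by -11 gives  (1 - x^2) y'' - x y' + 36 y = 0.
This matches the Chebyshev equation (1 - x^2) y'' - x y' + n^2 y = 0 (note the -x y' term, not -2x y') with n^2 = 36, so n = 6; the polynomial solution is T_6(x).
With y = sum_k a_k x^k, matching x^k gives (k+2)(k+1) a_{k+2} = (k^2 - n^2) a_k = (k - 6)(k + 6) a_k. The right side vanishes at k = 6, so the series with the parity of 6 terminates at degree 6.
Standard normalization: leading coefficient of T_n is 2^(n-1), so a_6 = 2^5 = 32. Work downward with a_k = (k+1)(k+2) a_{k+2} / ((k - 6)(k + 6)):
  a_4 = (5)(6)(32) / ((4 - 6)(4 + 6)) = 960/(-20) = -48
  a_2 = (3)(4)(-48) / ((2 - 6)(2 + 6)) = -576/(-32) = 18
  a_0 = (1)(2)(18) / ((0 - 6)(0 + 6)) = 36/(-36) = -1
Hence T_6(x) = 32 x^6 - 48 x^4 + 18 x^2 - 1.

T_6(x); series = 32 x^6 - 48 x^4 + 18 x^2 - 1


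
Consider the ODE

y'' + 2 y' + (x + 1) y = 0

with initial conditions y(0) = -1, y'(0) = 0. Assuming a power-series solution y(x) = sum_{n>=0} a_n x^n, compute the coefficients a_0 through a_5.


Ansatz: y(x) = sum_{n>=0} a_n x^n, so y'(x) = sum_{n>=1} n a_n x^(n-1) and y''(x) = sum_{n>=2} n(n-1) a_n x^(n-2).
Substitute into P(x) y'' + Q(x) y' + R(x) y = 0 with P(x) = 1, Q(x) = 2, R(x) = x + 1, and match powers of x.
Initial conditions: a_0 = -1, a_1 = 0.
Setting the coefficient of each power of x to zero and solving order by order (substituting the coefficients already found):
  x^0: 2 a_2 + 2 a_1 + a_0 = 0  ->  2 a_2 = -2 a_1 - a_0 = 1  ->  a_2 = 1/2
  x^1: 6 a_3 + 4 a_2 + a_1 + a_0 = 0  ->  6 a_3 = -4 a_2 - a_1 - a_0 = -1  ->  a_3 = -1/6
  x^2: 12 a_4 + 6 a_3 + a_2 + a_1 = 0  ->  12 a_4 = -6 a_3 - a_2 - a_1 = 1/2  ->  a_4 = 1/24
  x^3: 20 a_5 + 8 a_4 + a_3 + a_2 = 0  ->  20 a_5 = -8 a_4 - a_3 - a_2 = -2/3  ->  a_5 = -1/30
Truncated series: y(x) = -1 + (1/2) x^2 - (1/6) x^3 + (1/24) x^4 - (1/30) x^5 + O(x^6).

a_0 = -1; a_1 = 0; a_2 = 1/2; a_3 = -1/6; a_4 = 1/24; a_5 = -1/30


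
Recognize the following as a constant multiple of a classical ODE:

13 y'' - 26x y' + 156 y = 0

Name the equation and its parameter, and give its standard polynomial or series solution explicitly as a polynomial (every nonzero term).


All three coefficients share the factor 13; dividing through by 13 gives  y'' - 2x y' + 12 y = 0.
This matches the Hermite equation y'' - 2x y' + 2n y = 0 with 2n = 12, so n = 6; the polynomial solution is H_6(x).
With y = sum_k a_k x^k, matching x^k gives (k+2)(k+1) a_{k+2} = 2(k - n) a_k = 2(k - 6) a_k. The right side vanishes at k = 6, so the series with the parity of 6 terminates at degree 6.
Standard normalization: leading coefficient of H_n is 2^n, so a_6 = 2^6 = 64. Work downward with a_k = (k+1)(k+2) a_{k+2} / (2(k - n)):
  a_4 = (5)(6)(64) / (2(4 - 6)) = 1920/(-4) = -480
  a_2 = (3)(4)(-480) / (2(2 - 6)) = -5760/(-8) = 720
  a_0 = (1)(2)(720) / (2(0 - 6)) = 1440/(-12) = -120
Hence H_6(x) = 64 x^6 - 480 x^4 + 720 x^2 - 120.

H_6(x); series = 64 x^6 - 480 x^4 + 720 x^2 - 120
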